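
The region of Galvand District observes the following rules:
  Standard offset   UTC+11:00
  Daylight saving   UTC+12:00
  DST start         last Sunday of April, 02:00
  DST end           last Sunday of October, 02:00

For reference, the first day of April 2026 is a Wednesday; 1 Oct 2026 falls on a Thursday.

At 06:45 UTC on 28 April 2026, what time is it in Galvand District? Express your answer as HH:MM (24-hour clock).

18:45

1 April 2026 is a Wednesday, so Sundays fall on 5, 12, 19, 26; the last is April 26.
1 October 2026 is a Thursday, so Sundays fall on 4, 11, 18, 25; the last is October 25.
At the standard offset (UTC+11:00), 06:45 UTC + 11h = 17:45 Galvand District standard time.
Daylight saving runs 26 April – 25 October; the standard-time date in Galvand District, 28 April 2026, is inside that window, so Galvand District is at UTC+12:00.
06:45 UTC + 12h = 18:45 local.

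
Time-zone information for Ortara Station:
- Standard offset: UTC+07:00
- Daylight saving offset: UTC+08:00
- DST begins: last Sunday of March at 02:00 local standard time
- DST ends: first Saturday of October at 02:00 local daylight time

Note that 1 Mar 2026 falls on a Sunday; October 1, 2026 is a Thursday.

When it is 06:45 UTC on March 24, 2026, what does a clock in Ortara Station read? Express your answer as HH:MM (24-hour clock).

13:45

1 March 2026 is a Sunday, so Sundays fall on 1, 8, 15, 22, 29; the last is March 29.
1 October 2026 is a Thursday, so the first Saturday is October 3.
At the standard offset (UTC+07:00), 06:45 UTC + 7h = 13:45 Ortara Station standard time.
The standard-time date in Ortara Station, March 24, 2026, is outside the daylight-saving period (29 March – 3 October), so Ortara Station is on standard time, UTC+07:00.
06:45 UTC + 7h = 13:45 local.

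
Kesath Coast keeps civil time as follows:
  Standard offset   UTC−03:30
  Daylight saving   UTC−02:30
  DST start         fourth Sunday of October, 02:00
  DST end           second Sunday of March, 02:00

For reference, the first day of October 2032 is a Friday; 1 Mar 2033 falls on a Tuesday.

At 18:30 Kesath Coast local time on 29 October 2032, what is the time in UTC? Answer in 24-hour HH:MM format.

1 October 2032 is a Friday, so the first Sunday is October 3 and the fourth is October 24.
1 March 2033 is a Tuesday, so the first Sunday is March 6 and the second is March 13.
29 October 2032 falls between 24 October 2032 and 13 March 2033, so daylight saving is in effect and Kesath Coast is at UTC−02:30.
18:30 local + 2h30m = 21:00 UTC.

21:00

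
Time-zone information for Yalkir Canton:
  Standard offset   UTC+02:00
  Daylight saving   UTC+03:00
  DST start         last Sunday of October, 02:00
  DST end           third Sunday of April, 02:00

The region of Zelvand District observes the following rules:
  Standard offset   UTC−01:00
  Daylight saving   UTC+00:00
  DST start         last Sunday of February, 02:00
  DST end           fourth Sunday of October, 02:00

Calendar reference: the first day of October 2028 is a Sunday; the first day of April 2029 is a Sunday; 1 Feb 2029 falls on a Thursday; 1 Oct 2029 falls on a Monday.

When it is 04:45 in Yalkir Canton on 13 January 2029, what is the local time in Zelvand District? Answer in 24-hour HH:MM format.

1 October 2028 is a Sunday, so Sundays fall on 1, 8, 15, 22, 29; the last is October 29.
1 April 2029 is a Sunday, so the first Sunday is April 1 and the third is April 15.
13 January 2029 falls between 29 October 2028 and 15 April 2029, so daylight saving is in effect and Yalkir Canton is at UTC+03:00.
04:45 Yalkir Canton − 3h = 01:45 UTC.
1 February 2029 is a Thursday, so Sundays fall on 4, 11, 18, 25; the last is February 25.
1 October 2029 is a Monday, so the first Sunday is October 7 and the fourth is October 28.
At the standard offset (UTC−01:00), 01:45 UTC − 1h = 00:45 Zelvand District standard time.
The standard-time date in Zelvand District, 13 January 2029, is outside the daylight-saving period (25 February – 28 October), so Zelvand District is on standard time, UTC−01:00.
01:45 UTC − 1h = 00:45 Zelvand District.

00:45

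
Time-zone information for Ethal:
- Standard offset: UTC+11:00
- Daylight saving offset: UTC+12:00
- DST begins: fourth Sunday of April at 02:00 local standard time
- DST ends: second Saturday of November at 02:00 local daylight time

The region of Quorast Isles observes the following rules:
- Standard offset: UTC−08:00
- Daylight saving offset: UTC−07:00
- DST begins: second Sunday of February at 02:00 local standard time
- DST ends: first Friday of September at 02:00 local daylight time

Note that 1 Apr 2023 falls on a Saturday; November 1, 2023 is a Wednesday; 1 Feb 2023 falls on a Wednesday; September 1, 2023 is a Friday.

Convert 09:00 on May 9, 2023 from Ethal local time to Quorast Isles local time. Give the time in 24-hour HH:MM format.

1 April 2023 is a Saturday, so the first Sunday is April 2 and the fourth is April 23.
1 November 2023 is a Wednesday, so the first Saturday is November 4 and the second is November 11.
Daylight saving runs 23 April – 11 November; May 9, 2023 is inside that window, so Ethal is at UTC+12:00.
09:00 Ethal − 12h = 21:00 UTC (rolling into the previous day, 8 May 2023).
1 February 2023 is a Wednesday, so the first Sunday is February 5 and the second is February 12.
1 September 2023 is a Friday, so the first Friday is September 1.
At the standard offset (UTC−08:00), 21:00 UTC − 8h = 13:00 Quorast Isles standard time.
The standard-time date in Quorast Isles, May 8, 2023, falls between 12 February and 1 September, so daylight saving is in effect and Quorast Isles is at UTC−07:00.
21:00 UTC − 7h = 14:00 Quorast Isles.

14:00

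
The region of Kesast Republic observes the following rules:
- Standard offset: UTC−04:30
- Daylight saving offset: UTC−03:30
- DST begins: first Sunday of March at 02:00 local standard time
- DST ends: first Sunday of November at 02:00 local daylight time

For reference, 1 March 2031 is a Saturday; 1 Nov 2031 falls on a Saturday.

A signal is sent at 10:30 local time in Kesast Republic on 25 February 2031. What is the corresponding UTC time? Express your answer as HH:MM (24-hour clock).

1 March 2031 is a Saturday, so the first Sunday is March 2.
1 November 2031 is a Saturday, so the first Sunday is November 2.
Daylight saving runs 2 March – 2 November; 25 February 2031 is outside that window, so Kesast Republic is on standard time at UTC−04:30.
10:30 local + 4h30m = 15:00 UTC.

15:00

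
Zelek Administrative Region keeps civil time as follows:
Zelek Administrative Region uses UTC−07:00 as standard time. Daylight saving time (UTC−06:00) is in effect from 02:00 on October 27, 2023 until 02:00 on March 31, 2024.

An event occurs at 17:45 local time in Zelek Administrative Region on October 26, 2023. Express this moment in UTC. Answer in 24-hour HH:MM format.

00:45

October 26, 2023 does not fall between 27 October 2023 and 31 March 2024, so daylight saving is not in effect and Zelek Administrative Region is at UTC−07:00.
17:45 local + 7h = 00:45 UTC (rolling into the next day, 27 October 2023).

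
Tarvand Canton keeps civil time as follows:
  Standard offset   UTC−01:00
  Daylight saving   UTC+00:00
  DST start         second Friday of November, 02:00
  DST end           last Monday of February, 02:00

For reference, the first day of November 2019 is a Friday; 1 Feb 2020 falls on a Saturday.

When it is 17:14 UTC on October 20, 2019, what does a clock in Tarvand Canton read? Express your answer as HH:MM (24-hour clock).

16:14

1 November 2019 is a Friday, so the first Friday is November 1 and the second is November 8.
1 February 2020 is a Saturday, so Mondays fall on 3, 10, 17, 24; the last is February 24.
At the standard offset (UTC−01:00), 17:14 UTC − 1h = 16:14 Tarvand Canton standard time.
The standard-time date in Tarvand Canton, October 20, 2019, is outside the daylight-saving period (8 November 2019 – 24 February 2020), so Tarvand Canton is on standard time, UTC−01:00.
17:14 UTC − 1h = 16:14 local.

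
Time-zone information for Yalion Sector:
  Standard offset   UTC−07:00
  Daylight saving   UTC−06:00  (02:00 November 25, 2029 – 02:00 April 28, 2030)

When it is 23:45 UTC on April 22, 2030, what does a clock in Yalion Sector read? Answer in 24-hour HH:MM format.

17:45

At the standard offset (UTC−07:00), 23:45 UTC − 7h = 16:45 Yalion Sector standard time.
Daylight saving runs 25 November 2029 – 28 April 2030; the standard-time date in Yalion Sector, April 22, 2030, is inside that window, so Yalion Sector is at UTC−06:00.
23:45 UTC − 6h = 17:45 local.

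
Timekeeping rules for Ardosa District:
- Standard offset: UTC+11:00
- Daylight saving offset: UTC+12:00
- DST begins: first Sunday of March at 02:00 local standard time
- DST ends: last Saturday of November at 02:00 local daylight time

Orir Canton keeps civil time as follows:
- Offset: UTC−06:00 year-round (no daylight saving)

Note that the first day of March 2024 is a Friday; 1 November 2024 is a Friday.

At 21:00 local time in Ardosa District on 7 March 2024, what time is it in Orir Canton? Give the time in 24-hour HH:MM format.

1 March 2024 is a Friday, so the first Sunday is March 3.
1 November 2024 is a Friday, so Saturdays fall on 2, 9, 16, 23, 30; the last is November 30.
7 March 2024 falls between 3 March and 30 November, so daylight saving is in effect and Ardosa District is at UTC+12:00.
21:00 Ardosa District − 12h = 09:00 UTC.
Orir Canton has no daylight saving, so its offset is UTC−06:00 year-round.
09:00 UTC − 6h = 03:00 Orir Canton.

03:00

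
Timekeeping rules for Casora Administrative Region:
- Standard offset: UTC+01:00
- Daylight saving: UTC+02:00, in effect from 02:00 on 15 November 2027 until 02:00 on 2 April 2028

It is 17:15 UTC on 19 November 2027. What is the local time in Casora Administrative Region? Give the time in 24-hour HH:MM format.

At the standard offset (UTC+01:00), 17:15 UTC + 1h = 18:15 Casora Administrative Region standard time.
The standard-time date in Casora Administrative Region, 19 November 2027, falls between 15 November 2027 and 2 April 2028, so daylight saving is in effect and Casora Administrative Region is at UTC+02:00.
17:15 UTC + 2h = 19:15 local.

19:15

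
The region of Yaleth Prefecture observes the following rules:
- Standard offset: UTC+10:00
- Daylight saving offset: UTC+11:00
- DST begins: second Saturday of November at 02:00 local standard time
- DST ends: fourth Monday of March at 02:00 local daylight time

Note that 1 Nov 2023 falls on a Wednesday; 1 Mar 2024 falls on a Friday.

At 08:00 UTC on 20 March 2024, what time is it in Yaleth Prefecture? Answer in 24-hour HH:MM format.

1 November 2023 is a Wednesday, so the first Saturday is November 4 and the second is November 11.
1 March 2024 is a Friday, so the first Monday is March 4 and the fourth is March 25.
At the standard offset (UTC+10:00), 08:00 UTC + 10h = 18:00 Yaleth Prefecture standard time.
The standard-time date in Yaleth Prefecture, 20 March 2024, falls between 11 November 2023 and 25 March 2024, so daylight saving is in effect and Yaleth Prefecture is at UTC+11:00.
08:00 UTC + 11h = 19:00 local.

19:00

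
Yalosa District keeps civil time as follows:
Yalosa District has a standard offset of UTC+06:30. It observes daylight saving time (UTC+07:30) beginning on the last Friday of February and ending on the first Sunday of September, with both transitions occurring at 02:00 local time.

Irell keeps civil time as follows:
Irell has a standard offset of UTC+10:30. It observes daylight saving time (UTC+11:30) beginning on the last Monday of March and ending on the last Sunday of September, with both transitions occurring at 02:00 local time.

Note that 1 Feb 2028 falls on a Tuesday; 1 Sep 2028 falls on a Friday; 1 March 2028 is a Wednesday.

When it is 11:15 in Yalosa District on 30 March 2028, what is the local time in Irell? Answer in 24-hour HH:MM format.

15:15

1 February 2028 is a Tuesday, so Fridays fall on 4, 11, 18, 25; the last is February 25.
1 September 2028 is a Friday, so the first Sunday is September 3.
30 March 2028 lies within the daylight-saving period (25 February – 3 September), so Yalosa District is on daylight time, UTC+07:30.
11:15 Yalosa District − 7h30m = 03:45 UTC.
1 March 2028 is a Wednesday, so Mondays fall on 6, 13, 20, 27; the last is March 27.
1 September 2028 is a Friday, so Sundays fall on 3, 10, 17, 24; the last is September 24.
At the standard offset (UTC+10:30), 03:45 UTC + 10h30m = 14:15 Irell standard time.
Daylight saving runs 27 March – 24 September; the standard-time date in Irell, 30 March 2028, is inside that window, so Irell is at UTC+11:30.
03:45 UTC + 11h30m = 15:15 Irell.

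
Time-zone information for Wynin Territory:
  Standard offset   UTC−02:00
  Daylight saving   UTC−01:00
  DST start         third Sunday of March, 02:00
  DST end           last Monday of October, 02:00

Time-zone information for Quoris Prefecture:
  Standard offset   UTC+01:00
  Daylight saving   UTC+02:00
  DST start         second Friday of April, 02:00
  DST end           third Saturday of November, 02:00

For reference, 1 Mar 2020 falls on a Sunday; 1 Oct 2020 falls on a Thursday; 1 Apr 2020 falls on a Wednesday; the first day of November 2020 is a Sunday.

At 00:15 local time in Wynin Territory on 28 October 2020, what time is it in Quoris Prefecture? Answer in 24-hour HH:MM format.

1 March 2020 is a Sunday, so the first Sunday is March 1 and the third is March 15.
1 October 2020 is a Thursday, so Mondays fall on 5, 12, 19, 26; the last is October 26.
Daylight saving runs 15 March – 26 October; 28 October 2020 is outside that window, so Wynin Territory is on standard time at UTC−02:00.
00:15 Wynin Territory + 2h = 02:15 UTC.
1 April 2020 is a Wednesday, so the first Friday is April 3 and the second is April 10.
1 November 2020 is a Sunday, so the first Saturday is November 7 and the third is November 21.
At the standard offset (UTC+01:00), 02:15 UTC + 1h = 03:15 Quoris Prefecture standard time.
Daylight saving runs 10 April – 21 November; the standard-time date in Quoris Prefecture, 28 October 2020, is inside that window, so Quoris Prefecture is at UTC+02:00.
02:15 UTC + 2h = 04:15 Quoris Prefecture.

04:15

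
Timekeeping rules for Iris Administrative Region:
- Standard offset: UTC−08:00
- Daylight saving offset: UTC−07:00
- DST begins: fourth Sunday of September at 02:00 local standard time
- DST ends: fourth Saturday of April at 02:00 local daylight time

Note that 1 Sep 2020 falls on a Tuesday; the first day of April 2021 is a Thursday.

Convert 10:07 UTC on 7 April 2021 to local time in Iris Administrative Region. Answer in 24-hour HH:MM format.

03:07

1 September 2020 is a Tuesday, so the first Sunday is September 6 and the fourth is September 27.
1 April 2021 is a Thursday, so the first Saturday is April 3 and the fourth is April 24.
At the standard offset (UTC−08:00), 10:07 UTC − 8h = 02:07 Iris Administrative Region standard time.
The standard-time date in Iris Administrative Region, 7 April 2021, lies within the daylight-saving period (27 September 2020 – 24 April 2021), so Iris Administrative Region is on daylight time, UTC−07:00.
10:07 UTC − 7h = 03:07 local.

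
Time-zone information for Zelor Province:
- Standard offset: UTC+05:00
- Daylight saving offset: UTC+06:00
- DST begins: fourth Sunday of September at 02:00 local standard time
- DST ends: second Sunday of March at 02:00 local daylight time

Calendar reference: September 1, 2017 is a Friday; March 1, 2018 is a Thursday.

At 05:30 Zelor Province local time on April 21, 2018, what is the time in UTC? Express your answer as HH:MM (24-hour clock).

00:30

1 September 2017 is a Friday, so the first Sunday is September 3 and the fourth is September 24.
1 March 2018 is a Thursday, so the first Sunday is March 4 and the second is March 11.
April 21, 2018 is outside the daylight-saving period (24 September 2017 – 11 March 2018), so Zelor Province is on standard time, UTC+05:00.
05:30 local − 5h = 00:30 UTC.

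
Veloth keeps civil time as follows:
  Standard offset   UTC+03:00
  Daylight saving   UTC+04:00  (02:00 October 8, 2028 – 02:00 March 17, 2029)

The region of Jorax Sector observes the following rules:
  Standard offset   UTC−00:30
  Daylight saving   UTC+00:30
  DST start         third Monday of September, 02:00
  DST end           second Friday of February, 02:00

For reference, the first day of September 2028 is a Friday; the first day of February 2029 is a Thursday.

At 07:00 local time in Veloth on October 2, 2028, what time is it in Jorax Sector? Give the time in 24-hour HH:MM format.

Daylight saving runs 8 October 2028 – 17 March 2029; October 2, 2028 is outside that window, so Veloth is on standard time at UTC+03:00.
07:00 Veloth − 3h = 04:00 UTC.
1 September 2028 is a Friday, so the first Monday is September 4 and the third is September 18.
1 February 2029 is a Thursday, so the first Friday is February 2 and the second is February 9.
At the standard offset (UTC−00:30), 04:00 UTC − 0h30m = 03:30 Jorax Sector standard time.
Daylight saving runs 18 September 2028 – 9 February 2029; the standard-time date in Jorax Sector, October 2, 2028, is inside that window, so Jorax Sector is at UTC+00:30.
04:00 UTC + 0h30m = 04:30 Jorax Sector.

04:30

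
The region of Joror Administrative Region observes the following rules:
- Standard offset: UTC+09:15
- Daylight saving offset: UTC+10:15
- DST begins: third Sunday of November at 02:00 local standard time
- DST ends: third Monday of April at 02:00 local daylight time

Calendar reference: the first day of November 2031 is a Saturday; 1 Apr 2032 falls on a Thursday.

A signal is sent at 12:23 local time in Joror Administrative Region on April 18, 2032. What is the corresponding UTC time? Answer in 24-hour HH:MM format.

1 November 2031 is a Saturday, so the first Sunday is November 2 and the third is November 16.
1 April 2032 is a Thursday, so the first Monday is April 5 and the third is April 19.
April 18, 2032 falls between 16 November 2031 and 19 April 2032, so daylight saving is in effect and Joror Administrative Region is at UTC+10:15.
12:23 local − 10h15m = 02:08 UTC.

02:08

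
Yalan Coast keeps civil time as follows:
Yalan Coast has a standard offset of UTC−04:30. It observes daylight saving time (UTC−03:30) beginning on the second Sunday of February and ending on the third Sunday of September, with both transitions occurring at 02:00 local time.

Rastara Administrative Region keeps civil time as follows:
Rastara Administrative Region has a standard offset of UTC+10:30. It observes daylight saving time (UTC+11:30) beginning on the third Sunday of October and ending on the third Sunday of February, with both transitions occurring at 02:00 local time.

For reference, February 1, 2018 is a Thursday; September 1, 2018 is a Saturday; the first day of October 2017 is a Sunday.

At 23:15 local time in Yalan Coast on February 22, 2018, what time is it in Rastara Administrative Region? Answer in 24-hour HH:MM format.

1 February 2018 is a Thursday, so the first Sunday is February 4 and the second is February 11.
1 September 2018 is a Saturday, so the first Sunday is September 2 and the third is September 16.
February 22, 2018 lies within the daylight-saving period (11 February – 16 September), so Yalan Coast is on daylight time, UTC−03:30.
23:15 Yalan Coast + 3h30m = 02:45 UTC (rolling into the next day, 23 February 2018).
1 October 2017 is a Sunday, so the first Sunday is October 1 and the third is October 15.
1 February 2018 is a Thursday, so the first Sunday is February 4 and the third is February 18.
At the standard offset (UTC+10:30), 02:45 UTC + 10h30m = 13:15 Rastara Administrative Region standard time.
The standard-time date in Rastara Administrative Region, February 23, 2018, does not fall between 15 October 2017 and 18 February 2018, so daylight saving is not in effect and Rastara Administrative Region is at UTC+10:30.
02:45 UTC + 10h30m = 13:15 Rastara Administrative Region.

13:15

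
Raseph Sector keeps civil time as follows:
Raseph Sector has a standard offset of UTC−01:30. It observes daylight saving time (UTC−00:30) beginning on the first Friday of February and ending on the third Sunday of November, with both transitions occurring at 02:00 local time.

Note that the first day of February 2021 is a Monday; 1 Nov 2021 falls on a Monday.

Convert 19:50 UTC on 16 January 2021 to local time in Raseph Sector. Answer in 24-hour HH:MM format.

1 February 2021 is a Monday, so the first Friday is February 5.
1 November 2021 is a Monday, so the first Sunday is November 7 and the third is November 21.
At the standard offset (UTC−01:30), 19:50 UTC − 1h30m = 18:20 Raseph Sector standard time.
Daylight saving runs 5 February – 21 November; the standard-time date in Raseph Sector, 16 January 2021, is outside that window, so Raseph Sector is on standard time at UTC−01:30.
19:50 UTC − 1h30m = 18:20 local.

18:20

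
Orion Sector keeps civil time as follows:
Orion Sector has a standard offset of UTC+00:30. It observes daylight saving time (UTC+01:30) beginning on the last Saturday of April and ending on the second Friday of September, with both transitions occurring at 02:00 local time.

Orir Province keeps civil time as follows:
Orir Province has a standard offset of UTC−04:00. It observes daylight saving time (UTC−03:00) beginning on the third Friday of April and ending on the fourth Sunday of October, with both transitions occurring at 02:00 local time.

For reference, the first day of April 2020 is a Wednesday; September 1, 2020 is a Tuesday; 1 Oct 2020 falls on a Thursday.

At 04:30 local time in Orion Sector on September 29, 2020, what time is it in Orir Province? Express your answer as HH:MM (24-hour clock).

1 April 2020 is a Wednesday, so Saturdays fall on 4, 11, 18, 25; the last is April 25.
1 September 2020 is a Tuesday, so the first Friday is September 4 and the second is September 11.
September 29, 2020 does not fall between 25 April and 11 September, so daylight saving is not in effect and Orion Sector is at UTC+00:30.
04:30 Orion Sector − 0h30m = 04:00 UTC.
1 April 2020 is a Wednesday, so the first Friday is April 3 and the third is April 17.
1 October 2020 is a Thursday, so the first Sunday is October 4 and the fourth is October 25.
At the standard offset (UTC−04:00), 04:00 UTC − 4h = 00:00 Orir Province standard time.
The standard-time date in Orir Province, September 29, 2020, falls between 17 April and 25 October, so daylight saving is in effect and Orir Province is at UTC−03:00.
04:00 UTC − 3h = 01:00 Orir Province.

01:00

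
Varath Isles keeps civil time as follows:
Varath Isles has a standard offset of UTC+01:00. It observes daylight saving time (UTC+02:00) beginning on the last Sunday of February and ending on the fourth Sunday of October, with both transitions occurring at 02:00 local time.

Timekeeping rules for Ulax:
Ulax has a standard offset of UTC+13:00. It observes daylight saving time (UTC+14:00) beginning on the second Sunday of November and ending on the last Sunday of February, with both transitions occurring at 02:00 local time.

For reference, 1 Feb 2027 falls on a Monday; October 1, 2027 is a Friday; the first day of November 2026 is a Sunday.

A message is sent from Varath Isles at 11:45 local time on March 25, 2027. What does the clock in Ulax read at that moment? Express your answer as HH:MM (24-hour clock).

22:45

1 February 2027 is a Monday, so Sundays fall on 7, 14, 21, 28; the last is February 28.
1 October 2027 is a Friday, so the first Sunday is October 3 and the fourth is October 24.
March 25, 2027 lies within the daylight-saving period (28 February – 24 October), so Varath Isles is on daylight time, UTC+02:00.
11:45 Varath Isles − 2h = 09:45 UTC.
1 November 2026 is a Sunday, so the first Sunday is November 1 and the second is November 8.
1 February 2027 is a Monday, so Sundays fall on 7, 14, 21, 28; the last is February 28.
At the standard offset (UTC+13:00), 09:45 UTC + 13h = 22:45 Ulax standard time.
The standard-time date in Ulax, March 25, 2027, is outside the daylight-saving period (8 November 2026 – 28 February 2027), so Ulax is on standard time, UTC+13:00.
09:45 UTC + 13h = 22:45 Ulax.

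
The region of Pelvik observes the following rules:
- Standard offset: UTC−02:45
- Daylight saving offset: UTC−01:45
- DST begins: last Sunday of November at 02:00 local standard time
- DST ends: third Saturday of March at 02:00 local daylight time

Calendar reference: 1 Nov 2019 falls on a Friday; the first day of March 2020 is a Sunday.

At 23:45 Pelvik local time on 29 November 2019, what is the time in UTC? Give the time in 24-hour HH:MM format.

01:30

1 November 2019 is a Friday, so Sundays fall on 3, 10, 17, 24; the last is November 24.
1 March 2020 is a Sunday, so the first Saturday is March 7 and the third is March 21.
Daylight saving runs 24 November 2019 – 21 March 2020; 29 November 2019 is inside that window, so Pelvik is at UTC−01:45.
23:45 local + 1h45m = 01:30 UTC (rolling into the next day, 30 November 2019).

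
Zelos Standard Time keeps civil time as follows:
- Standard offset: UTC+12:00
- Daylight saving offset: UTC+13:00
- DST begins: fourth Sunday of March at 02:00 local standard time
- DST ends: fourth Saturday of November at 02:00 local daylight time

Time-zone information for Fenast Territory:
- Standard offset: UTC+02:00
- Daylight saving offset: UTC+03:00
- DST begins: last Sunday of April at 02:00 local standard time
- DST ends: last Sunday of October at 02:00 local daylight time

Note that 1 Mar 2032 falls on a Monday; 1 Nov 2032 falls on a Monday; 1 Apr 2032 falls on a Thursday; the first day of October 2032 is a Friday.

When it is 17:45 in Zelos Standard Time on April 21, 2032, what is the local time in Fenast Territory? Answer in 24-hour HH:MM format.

06:45

1 March 2032 is a Monday, so the first Sunday is March 7 and the fourth is March 28.
1 November 2032 is a Monday, so the first Saturday is November 6 and the fourth is November 27.
Daylight saving runs 28 March – 27 November; April 21, 2032 is inside that window, so Zelos Standard Time is at UTC+13:00.
17:45 Zelos Standard Time − 13h = 04:45 UTC.
1 April 2032 is a Thursday, so Sundays fall on 4, 11, 18, 25; the last is April 25.
1 October 2032 is a Friday, so Sundays fall on 3, 10, 17, 24, 31; the last is October 31.
At the standard offset (UTC+02:00), 04:45 UTC + 2h = 06:45 Fenast Territory standard time.
The standard-time date in Fenast Territory, April 21, 2032, does not fall between 25 April and 31 October, so daylight saving is not in effect and Fenast Territory is at UTC+02:00.
04:45 UTC + 2h = 06:45 Fenast Territory.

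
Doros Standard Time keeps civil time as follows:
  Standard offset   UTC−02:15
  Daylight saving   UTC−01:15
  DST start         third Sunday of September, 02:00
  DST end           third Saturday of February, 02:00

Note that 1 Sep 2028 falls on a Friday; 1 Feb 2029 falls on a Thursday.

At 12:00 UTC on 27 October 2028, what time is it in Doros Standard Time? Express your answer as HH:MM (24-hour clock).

1 September 2028 is a Friday, so the first Sunday is September 3 and the third is September 17.
1 February 2029 is a Thursday, so the first Saturday is February 3 and the third is February 17.
At the standard offset (UTC−02:15), 12:00 UTC − 2h15m = 09:45 Doros Standard Time standard time.
The standard-time date in Doros Standard Time, 27 October 2028, lies within the daylight-saving period (17 September 2028 – 17 February 2029), so Doros Standard Time is on daylight time, UTC−01:15.
12:00 UTC − 1h15m = 10:45 local.

10:45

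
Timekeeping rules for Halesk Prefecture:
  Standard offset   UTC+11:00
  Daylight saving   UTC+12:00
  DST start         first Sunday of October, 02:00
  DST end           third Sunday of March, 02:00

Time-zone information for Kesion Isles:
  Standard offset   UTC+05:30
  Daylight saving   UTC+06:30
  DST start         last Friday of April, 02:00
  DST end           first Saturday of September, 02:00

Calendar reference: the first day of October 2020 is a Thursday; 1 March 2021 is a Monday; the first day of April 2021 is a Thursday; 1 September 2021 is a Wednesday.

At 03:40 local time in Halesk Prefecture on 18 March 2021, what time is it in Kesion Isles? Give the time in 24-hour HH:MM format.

21:10

1 October 2020 is a Thursday, so the first Sunday is October 4.
1 March 2021 is a Monday, so the first Sunday is March 7 and the third is March 21.
Daylight saving runs 4 October 2020 – 21 March 2021; 18 March 2021 is inside that window, so Halesk Prefecture is at UTC+12:00.
03:40 Halesk Prefecture − 12h = 15:40 UTC (rolling into the previous day, 17 March 2021).
1 April 2021 is a Thursday, so Fridays fall on 2, 9, 16, 23, 30; the last is April 30.
1 September 2021 is a Wednesday, so the first Saturday is September 4.
At the standard offset (UTC+05:30), 15:40 UTC + 5h30m = 21:10 Kesion Isles standard time.
Daylight saving runs 30 April – 4 September; the standard-time date in Kesion Isles, 17 March 2021, is outside that window, so Kesion Isles is on standard time at UTC+05:30.
15:40 UTC + 5h30m = 21:10 Kesion Isles.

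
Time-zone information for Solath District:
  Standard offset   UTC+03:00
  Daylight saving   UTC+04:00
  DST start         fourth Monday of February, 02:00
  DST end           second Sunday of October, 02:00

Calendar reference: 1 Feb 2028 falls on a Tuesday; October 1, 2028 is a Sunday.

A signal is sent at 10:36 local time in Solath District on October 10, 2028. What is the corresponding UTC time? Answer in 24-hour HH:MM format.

1 February 2028 is a Tuesday, so the first Monday is February 7 and the fourth is February 28.
1 October 2028 is a Sunday, so the first Sunday is October 1 and the second is October 8.
Daylight saving runs 28 February – 8 October; October 10, 2028 is outside that window, so Solath District is on standard time at UTC+03:00.
10:36 local − 3h = 07:36 UTC.

07:36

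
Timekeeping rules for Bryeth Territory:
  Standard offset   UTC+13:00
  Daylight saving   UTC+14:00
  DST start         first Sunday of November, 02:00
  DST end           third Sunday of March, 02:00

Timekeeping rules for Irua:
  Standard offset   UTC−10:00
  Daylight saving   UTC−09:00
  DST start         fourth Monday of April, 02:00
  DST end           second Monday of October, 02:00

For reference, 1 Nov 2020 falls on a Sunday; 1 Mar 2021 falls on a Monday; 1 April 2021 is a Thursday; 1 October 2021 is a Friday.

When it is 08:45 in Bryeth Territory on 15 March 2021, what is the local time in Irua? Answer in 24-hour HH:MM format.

1 November 2020 is a Sunday, so the first Sunday is November 1.
1 March 2021 is a Monday, so the first Sunday is March 7 and the third is March 21.
Daylight saving runs 1 November 2020 – 21 March 2021; 15 March 2021 is inside that window, so Bryeth Territory is at UTC+14:00.
08:45 Bryeth Territory − 14h = 18:45 UTC (rolling into the previous day, 14 March 2021).
1 April 2021 is a Thursday, so the first Monday is April 5 and the fourth is April 26.
1 October 2021 is a Friday, so the first Monday is October 4 and the second is October 11.
At the standard offset (UTC−10:00), 18:45 UTC − 10h = 08:45 Irua standard time.
The standard-time date in Irua, 14 March 2021, is outside the daylight-saving period (26 April – 11 October), so Irua is on standard time, UTC−10:00.
18:45 UTC − 10h = 08:45 Irua.

08:45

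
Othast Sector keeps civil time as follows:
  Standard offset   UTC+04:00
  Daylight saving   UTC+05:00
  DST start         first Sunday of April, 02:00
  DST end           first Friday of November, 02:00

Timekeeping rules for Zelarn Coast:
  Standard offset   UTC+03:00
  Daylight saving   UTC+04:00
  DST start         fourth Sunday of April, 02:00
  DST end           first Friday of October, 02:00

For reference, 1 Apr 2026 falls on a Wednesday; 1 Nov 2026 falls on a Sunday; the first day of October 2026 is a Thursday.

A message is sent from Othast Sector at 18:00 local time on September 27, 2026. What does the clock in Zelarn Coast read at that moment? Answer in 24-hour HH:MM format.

1 April 2026 is a Wednesday, so the first Sunday is April 5.
1 November 2026 is a Sunday, so the first Friday is November 6.
Daylight saving runs 5 April – 6 November; September 27, 2026 is inside that window, so Othast Sector is at UTC+05:00.
18:00 Othast Sector − 5h = 13:00 UTC.
1 April 2026 is a Wednesday, so the first Sunday is April 5 and the fourth is April 26.
1 October 2026 is a Thursday, so the first Friday is October 2.
At the standard offset (UTC+03:00), 13:00 UTC + 3h = 16:00 Zelarn Coast standard time.
Daylight saving runs 26 April – 2 October; the standard-time date in Zelarn Coast, September 27, 2026, is inside that window, so Zelarn Coast is at UTC+04:00.
13:00 UTC + 4h = 17:00 Zelarn Coast.

17:00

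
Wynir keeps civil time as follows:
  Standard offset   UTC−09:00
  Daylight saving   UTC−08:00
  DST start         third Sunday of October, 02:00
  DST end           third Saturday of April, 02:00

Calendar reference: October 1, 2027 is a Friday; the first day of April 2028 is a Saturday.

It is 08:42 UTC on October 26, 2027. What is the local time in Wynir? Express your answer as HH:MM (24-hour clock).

00:42

1 October 2027 is a Friday, so the first Sunday is October 3 and the third is October 17.
1 April 2028 is a Saturday, so the first Saturday is April 1 and the third is April 15.
At the standard offset (UTC−09:00), 08:42 UTC − 9h = 23:42 Wynir standard time (rolling into the previous day, 25 October 2027).
Daylight saving runs 17 October 2027 – 15 April 2028; the standard-time date in Wynir, October 25, 2027, is inside that window, so Wynir is at UTC−08:00.
08:42 UTC − 8h = 00:42 local.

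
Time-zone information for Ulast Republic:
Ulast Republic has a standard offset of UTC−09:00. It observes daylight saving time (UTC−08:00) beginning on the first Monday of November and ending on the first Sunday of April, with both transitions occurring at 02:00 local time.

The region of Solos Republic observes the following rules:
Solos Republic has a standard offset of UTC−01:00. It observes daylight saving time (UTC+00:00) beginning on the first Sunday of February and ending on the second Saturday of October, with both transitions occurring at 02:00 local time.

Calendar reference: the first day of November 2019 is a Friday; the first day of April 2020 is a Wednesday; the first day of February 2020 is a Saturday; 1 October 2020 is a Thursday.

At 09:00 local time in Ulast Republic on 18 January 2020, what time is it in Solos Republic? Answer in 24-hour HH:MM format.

1 November 2019 is a Friday, so the first Monday is November 4.
1 April 2020 is a Wednesday, so the first Sunday is April 5.
18 January 2020 falls between 4 November 2019 and 5 April 2020, so daylight saving is in effect and Ulast Republic is at UTC−08:00.
09:00 Ulast Republic + 8h = 17:00 UTC.
1 February 2020 is a Saturday, so the first Sunday is February 2.
1 October 2020 is a Thursday, so the first Saturday is October 3 and the second is October 10.
At the standard offset (UTC−01:00), 17:00 UTC − 1h = 16:00 Solos Republic standard time.
The standard-time date in Solos Republic, 18 January 2020, does not fall between 2 February and 10 October, so daylight saving is not in effect and Solos Republic is at UTC−01:00.
17:00 UTC − 1h = 16:00 Solos Republic.

16:00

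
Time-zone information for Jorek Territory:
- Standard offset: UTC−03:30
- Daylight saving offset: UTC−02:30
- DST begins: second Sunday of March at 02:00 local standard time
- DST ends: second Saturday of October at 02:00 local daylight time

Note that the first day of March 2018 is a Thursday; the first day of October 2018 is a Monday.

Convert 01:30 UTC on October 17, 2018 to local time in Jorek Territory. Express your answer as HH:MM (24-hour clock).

22:00

1 March 2018 is a Thursday, so the first Sunday is March 4 and the second is March 11.
1 October 2018 is a Monday, so the first Saturday is October 6 and the second is October 13.
At the standard offset (UTC−03:30), 01:30 UTC − 3h30m = 22:00 Jorek Territory standard time (rolling into the previous day, 16 October 2018).
The standard-time date in Jorek Territory, October 16, 2018, does not fall between 11 March and 13 October, so daylight saving is not in effect and Jorek Territory is at UTC−03:30.
01:30 UTC − 3h30m = 22:00 local (rolling into the previous day, 16 October 2018).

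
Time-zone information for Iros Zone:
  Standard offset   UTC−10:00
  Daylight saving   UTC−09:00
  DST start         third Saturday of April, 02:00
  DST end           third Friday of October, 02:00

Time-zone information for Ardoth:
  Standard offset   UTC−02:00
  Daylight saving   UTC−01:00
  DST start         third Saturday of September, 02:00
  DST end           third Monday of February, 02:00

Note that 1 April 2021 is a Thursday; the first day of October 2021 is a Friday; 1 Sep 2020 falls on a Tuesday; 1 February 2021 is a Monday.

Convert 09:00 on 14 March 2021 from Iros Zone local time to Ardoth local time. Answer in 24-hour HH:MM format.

1 April 2021 is a Thursday, so the first Saturday is April 3 and the third is April 17.
1 October 2021 is a Friday, so the first Friday is October 1 and the third is October 15.
Daylight saving runs 17 April – 15 October; 14 March 2021 is outside that window, so Iros Zone is on standard time at UTC−10:00.
09:00 Iros Zone + 10h = 19:00 UTC.
1 September 2020 is a Tuesday, so the first Saturday is September 5 and the third is September 19.
1 February 2021 is a Monday, so the first Monday is February 1 and the third is February 15.
At the standard offset (UTC−02:00), 19:00 UTC − 2h = 17:00 Ardoth standard time.
The standard-time date in Ardoth, 14 March 2021, is outside the daylight-saving period (19 September 2020 – 15 February 2021), so Ardoth is on standard time, UTC−02:00.
19:00 UTC − 2h = 17:00 Ardoth.

17:00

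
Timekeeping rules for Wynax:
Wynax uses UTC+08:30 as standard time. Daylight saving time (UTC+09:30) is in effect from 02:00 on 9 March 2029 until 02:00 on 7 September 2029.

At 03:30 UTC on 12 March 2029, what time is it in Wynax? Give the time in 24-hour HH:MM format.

13:00

At the standard offset (UTC+08:30), 03:30 UTC + 8h30m = 12:00 Wynax standard time.
The standard-time date in Wynax, 12 March 2029, lies within the daylight-saving period (9 March – 7 September), so Wynax is on daylight time, UTC+09:30.
03:30 UTC + 9h30m = 13:00 local.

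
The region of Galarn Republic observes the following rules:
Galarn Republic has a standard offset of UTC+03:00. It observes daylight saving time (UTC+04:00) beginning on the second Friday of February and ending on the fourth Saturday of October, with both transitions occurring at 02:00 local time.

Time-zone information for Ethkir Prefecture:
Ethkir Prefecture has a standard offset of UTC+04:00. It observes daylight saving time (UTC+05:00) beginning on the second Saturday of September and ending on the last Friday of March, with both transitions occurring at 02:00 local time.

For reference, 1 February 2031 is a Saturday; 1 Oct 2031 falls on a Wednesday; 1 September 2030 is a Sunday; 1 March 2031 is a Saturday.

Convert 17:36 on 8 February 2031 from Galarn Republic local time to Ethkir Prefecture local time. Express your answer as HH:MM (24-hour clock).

1 February 2031 is a Saturday, so the first Friday is February 7 and the second is February 14.
1 October 2031 is a Wednesday, so the first Saturday is October 4 and the fourth is October 25.
8 February 2031 is outside the daylight-saving period (14 February – 25 October), so Galarn Republic is on standard time, UTC+03:00.
17:36 Galarn Republic − 3h = 14:36 UTC.
1 September 2030 is a Sunday, so the first Saturday is September 7 and the second is September 14.
1 March 2031 is a Saturday, so Fridays fall on 7, 14, 21, 28; the last is March 28.
At the standard offset (UTC+04:00), 14:36 UTC + 4h = 18:36 Ethkir Prefecture standard time.
Daylight saving runs 14 September 2030 – 28 March 2031; the standard-time date in Ethkir Prefecture, 8 February 2031, is inside that window, so Ethkir Prefecture is at UTC+05:00.
14:36 UTC + 5h = 19:36 Ethkir Prefecture.

19:36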